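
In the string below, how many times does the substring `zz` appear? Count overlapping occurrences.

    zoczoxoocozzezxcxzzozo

Sliding a length-2 window over the 22 characters (21 positions):
  position 11–12: zz
  position 18–19: zz

2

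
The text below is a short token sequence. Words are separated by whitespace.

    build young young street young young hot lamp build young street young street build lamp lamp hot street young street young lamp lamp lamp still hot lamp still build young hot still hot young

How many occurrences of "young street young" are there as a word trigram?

3

Scanning the 32 overlapping trigram windows for "young street young":
  position 3–5: young street young
  position 10–12: young street young
  position 19–21: young street young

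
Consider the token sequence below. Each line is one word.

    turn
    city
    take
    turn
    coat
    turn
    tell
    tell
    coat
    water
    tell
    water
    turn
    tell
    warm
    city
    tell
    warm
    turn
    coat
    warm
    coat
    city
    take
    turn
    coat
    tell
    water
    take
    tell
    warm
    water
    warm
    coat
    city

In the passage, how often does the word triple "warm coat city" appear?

Scanning the 33 overlapping trigram windows for "warm coat city":
  position 21–23: warm coat city
  position 33–35: warm coat city

2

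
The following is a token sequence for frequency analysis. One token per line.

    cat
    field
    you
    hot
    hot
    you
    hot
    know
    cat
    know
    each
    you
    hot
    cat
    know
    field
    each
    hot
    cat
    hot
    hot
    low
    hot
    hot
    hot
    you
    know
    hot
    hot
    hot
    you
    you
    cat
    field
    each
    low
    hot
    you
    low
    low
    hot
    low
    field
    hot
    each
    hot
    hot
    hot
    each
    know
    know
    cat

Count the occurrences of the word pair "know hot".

1

Scanning the 51 overlapping bigram windows for "know hot":
  position 27–28: know hot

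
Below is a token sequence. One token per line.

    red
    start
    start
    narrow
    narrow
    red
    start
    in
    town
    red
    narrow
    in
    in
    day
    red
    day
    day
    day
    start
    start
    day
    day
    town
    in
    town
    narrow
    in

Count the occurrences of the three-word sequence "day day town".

1

Scanning the 25 overlapping trigram windows for "day day town":
  position 21–23: day day town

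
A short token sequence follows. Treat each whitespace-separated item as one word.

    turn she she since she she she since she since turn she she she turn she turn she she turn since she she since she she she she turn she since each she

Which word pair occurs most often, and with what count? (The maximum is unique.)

Bigram frequencies (highest first):
  she she: 10
  turn she: 5
  she since: 5
  since she: 4
  she turn: 4
  since turn: 1
  … (3 more, each ≤ 1)

"she she", 10 times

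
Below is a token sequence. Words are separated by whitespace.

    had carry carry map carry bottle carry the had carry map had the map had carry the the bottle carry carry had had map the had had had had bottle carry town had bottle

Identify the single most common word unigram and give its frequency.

"had", 11 times

Unigram frequencies (highest first):
  had: 11
  carry: 9
  the: 5
  map: 4
  bottle: 4
  town: 1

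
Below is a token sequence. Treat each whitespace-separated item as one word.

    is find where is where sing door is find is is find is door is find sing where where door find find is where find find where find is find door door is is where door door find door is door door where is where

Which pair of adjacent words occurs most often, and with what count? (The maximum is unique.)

"is find", 5 times

Bigram frequencies (highest first):
  is find: 5
  is where: 4
  door is: 4
  find is: 4
  door door: 3
  find where: 2
  … (14 more, each ≤ 2)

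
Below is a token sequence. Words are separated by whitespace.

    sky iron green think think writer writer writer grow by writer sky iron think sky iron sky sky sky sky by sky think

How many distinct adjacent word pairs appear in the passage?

17

23 tokens → 22 bigram windows in total.
Repeated bigrams (each contributes count−1 duplicates):
  sky iron: 3
  sky sky: 3
  writer writer: 2
5 duplicate windows → 22 − 5 = 17 distinct.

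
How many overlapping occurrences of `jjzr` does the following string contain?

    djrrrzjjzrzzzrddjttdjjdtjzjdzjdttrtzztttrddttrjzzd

1

Sliding a length-4 window over the 50 characters (47 positions):
  position 7–10: jjzr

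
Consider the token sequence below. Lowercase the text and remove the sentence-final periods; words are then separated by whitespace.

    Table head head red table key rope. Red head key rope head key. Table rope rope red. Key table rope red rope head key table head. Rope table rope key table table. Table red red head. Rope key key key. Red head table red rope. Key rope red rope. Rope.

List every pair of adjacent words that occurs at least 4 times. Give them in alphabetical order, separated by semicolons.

Bigram counts meeting the condition (at least 4 times):
  key table: 4
  rope red: 4

key table; rope red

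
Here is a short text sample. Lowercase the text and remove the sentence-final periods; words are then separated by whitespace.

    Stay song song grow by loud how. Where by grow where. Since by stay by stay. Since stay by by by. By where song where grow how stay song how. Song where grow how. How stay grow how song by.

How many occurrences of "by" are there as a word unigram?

9

Scanning the 40 tokens for "by":
  position 5: by
  position 9: by
  position 13: by
  position 15: by
  position 19: by
  position 20: by
  position 21: by
  position 22: by
  position 40: by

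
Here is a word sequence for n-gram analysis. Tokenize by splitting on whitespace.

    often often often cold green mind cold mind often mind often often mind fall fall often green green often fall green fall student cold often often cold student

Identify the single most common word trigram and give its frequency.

Trigram frequencies (highest first):
  often often cold: 2
  often often often: 1
  often cold green: 1
  cold green mind: 1
  green mind cold: 1
  mind cold mind: 1
  … (19 more, each ≤ 1)

"often often cold", 2 times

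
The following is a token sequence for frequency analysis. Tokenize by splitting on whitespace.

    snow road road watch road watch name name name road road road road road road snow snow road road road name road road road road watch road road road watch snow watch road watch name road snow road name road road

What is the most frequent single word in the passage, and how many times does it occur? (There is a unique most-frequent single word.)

Unigram frequencies (highest first):
  road: 24
  watch: 6
  name: 6
  snow: 5

"road", 24 times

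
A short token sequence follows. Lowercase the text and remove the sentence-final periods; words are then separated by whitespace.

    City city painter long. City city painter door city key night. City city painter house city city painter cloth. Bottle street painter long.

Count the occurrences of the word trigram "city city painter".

Scanning the 21 overlapping trigram windows for "city city painter":
  position 1–3: city city painter
  position 5–7: city city painter
  position 12–14: city city painter
  position 16–18: city city painter

4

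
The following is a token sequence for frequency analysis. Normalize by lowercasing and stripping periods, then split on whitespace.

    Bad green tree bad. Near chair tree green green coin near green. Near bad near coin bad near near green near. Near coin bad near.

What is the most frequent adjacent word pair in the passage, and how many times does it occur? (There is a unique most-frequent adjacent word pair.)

Bigram frequencies (highest first):
  bad near: 4
  near green: 2
  green near: 2
  near coin: 2
  coin bad: 2
  near near: 2
  … (10 more, each ≤ 1)

"bad near", 4 times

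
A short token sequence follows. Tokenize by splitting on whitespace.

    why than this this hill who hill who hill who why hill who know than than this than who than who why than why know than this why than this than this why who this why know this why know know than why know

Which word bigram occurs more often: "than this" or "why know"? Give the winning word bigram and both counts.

"than this" (5 vs 4)

"than this": 5 occurrences
"why know": 4 occurrences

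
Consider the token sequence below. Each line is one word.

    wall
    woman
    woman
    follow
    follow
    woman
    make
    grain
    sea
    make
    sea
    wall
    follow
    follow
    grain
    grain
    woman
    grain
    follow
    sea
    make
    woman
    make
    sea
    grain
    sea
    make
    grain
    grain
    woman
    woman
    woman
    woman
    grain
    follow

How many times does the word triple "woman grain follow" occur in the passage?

Scanning the 33 overlapping trigram windows for "woman grain follow":
  position 17–19: woman grain follow
  position 33–35: woman grain follow

2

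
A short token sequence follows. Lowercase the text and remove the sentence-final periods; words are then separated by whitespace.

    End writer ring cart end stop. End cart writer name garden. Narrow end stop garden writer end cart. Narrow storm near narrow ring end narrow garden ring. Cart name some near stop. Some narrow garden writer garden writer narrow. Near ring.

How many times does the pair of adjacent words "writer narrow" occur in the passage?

Scanning the 40 overlapping bigram windows for "writer narrow":
  position 38–39: writer narrow

1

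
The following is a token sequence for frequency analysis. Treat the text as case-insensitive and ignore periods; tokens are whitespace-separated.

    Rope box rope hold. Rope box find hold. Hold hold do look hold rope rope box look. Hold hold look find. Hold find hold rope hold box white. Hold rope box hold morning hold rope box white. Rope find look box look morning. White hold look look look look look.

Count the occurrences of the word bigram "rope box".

5

Scanning the 49 overlapping bigram windows for "rope box":
  position 1–2: rope box
  position 5–6: rope box
  position 15–16: rope box
  position 30–31: rope box
  position 35–36: rope box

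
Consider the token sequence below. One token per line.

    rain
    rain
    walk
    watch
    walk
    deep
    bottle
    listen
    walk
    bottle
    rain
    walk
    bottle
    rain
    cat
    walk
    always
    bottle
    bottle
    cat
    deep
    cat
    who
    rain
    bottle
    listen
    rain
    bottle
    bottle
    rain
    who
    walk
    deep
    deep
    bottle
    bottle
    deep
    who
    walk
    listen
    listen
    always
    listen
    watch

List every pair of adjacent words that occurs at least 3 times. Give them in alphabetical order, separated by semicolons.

bottle bottle; bottle rain

Bigram counts meeting the condition (at least 3 times):
  bottle bottle: 3
  bottle rain: 3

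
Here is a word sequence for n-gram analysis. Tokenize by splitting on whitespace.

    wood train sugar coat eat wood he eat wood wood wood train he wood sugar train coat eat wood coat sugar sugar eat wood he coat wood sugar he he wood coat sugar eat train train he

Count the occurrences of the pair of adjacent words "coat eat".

2

Scanning the 36 overlapping bigram windows for "coat eat":
  position 4–5: coat eat
  position 17–18: coat eat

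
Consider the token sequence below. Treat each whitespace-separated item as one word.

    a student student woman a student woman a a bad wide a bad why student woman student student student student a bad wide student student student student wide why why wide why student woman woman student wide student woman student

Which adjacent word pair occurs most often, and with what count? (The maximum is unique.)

"student student", 7 times

Bigram frequencies (highest first):
  student student: 7
  student woman: 5
  a bad: 3
  woman student: 3
  a student: 2
  woman a: 2
  … (12 more, each ≤ 2)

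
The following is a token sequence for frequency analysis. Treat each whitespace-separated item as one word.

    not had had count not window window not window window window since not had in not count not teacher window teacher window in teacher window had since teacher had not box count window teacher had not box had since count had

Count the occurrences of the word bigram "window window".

3

Scanning the 40 overlapping bigram windows for "window window":
  position 6–7: window window
  position 9–10: window window
  position 10–11: window window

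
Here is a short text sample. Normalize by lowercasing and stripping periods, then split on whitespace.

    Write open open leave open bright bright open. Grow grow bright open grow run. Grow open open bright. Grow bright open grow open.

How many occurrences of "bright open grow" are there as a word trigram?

3

Scanning the 21 overlapping trigram windows for "bright open grow":
  position 7–9: bright open grow
  position 11–13: bright open grow
  position 20–22: bright open grow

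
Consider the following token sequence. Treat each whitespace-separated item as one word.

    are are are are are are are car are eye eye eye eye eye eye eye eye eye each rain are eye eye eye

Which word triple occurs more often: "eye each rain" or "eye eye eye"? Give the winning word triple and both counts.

"eye eye eye" (8 vs 1)

"eye each rain": 1 occurrence
"eye eye eye": 8 occurrences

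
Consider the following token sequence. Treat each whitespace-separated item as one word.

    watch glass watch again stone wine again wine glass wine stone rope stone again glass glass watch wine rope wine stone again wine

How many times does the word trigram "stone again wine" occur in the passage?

1

Scanning the 21 overlapping trigram windows for "stone again wine":
  position 21–23: stone again wine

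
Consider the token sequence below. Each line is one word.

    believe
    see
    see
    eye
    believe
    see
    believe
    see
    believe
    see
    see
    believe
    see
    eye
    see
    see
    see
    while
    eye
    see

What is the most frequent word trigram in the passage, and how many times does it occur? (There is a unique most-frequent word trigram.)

"see believe see", 3 times

Trigram frequencies (highest first):
  see believe see: 3
  believe see see: 2
  believe see believe: 2
  see see eye: 1
  see eye believe: 1
  eye believe see: 1
  … (8 more, each ≤ 1)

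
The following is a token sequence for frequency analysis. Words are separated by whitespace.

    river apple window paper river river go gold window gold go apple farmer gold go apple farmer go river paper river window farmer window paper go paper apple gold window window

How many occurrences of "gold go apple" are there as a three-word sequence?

2

Scanning the 29 overlapping trigram windows for "gold go apple":
  position 10–12: gold go apple
  position 14–16: gold go apple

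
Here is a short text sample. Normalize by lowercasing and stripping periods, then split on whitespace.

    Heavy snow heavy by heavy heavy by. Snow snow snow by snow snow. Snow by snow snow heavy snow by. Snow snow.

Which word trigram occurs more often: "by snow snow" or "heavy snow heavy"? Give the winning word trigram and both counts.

"by snow snow" (4 vs 1)

"by snow snow": 4 occurrences
"heavy snow heavy": 1 occurrence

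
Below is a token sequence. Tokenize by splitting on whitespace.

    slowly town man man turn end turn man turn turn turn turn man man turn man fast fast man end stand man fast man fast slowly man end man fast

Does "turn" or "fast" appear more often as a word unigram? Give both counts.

"turn" (7 vs 5)

"turn": 7 occurrences
"fast": 5 occurrences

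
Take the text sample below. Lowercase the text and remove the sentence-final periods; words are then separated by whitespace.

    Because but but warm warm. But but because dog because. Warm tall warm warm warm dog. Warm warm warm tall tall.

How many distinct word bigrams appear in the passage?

21 tokens → 20 bigram windows in total.
Repeated bigrams (each contributes count−1 duplicates):
  warm warm: 5
  but but: 2
  warm tall: 2
6 duplicate windows → 20 − 6 = 14 distinct.

14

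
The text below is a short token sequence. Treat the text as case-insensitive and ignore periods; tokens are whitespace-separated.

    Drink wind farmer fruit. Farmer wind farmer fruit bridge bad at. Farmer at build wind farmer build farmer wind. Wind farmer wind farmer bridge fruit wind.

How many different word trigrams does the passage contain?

26 tokens → 24 trigram windows in total.
Repeated trigrams (each contributes count−1 duplicates):
  farmer wind farmer: 2
  wind farmer fruit: 2
2 duplicate windows → 24 − 2 = 22 distinct.

22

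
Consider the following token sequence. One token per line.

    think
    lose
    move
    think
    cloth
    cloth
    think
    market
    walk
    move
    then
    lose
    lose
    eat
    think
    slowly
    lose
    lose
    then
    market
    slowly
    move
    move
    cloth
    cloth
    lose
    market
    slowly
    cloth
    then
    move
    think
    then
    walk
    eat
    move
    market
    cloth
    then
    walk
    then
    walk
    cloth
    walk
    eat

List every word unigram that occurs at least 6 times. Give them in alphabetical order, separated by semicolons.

Unigram counts meeting the condition (at least 6 times):
  cloth: 7
  lose: 6
  move: 6
  then: 6

cloth; lose; move; then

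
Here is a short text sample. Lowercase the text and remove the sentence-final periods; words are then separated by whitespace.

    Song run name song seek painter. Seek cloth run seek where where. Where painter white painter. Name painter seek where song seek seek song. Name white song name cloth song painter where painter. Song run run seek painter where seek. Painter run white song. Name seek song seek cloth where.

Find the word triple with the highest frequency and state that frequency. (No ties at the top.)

Trigram frequencies (highest first):
  white song name: 2
  song run name: 1
  run name song: 1
  name song seek: 1
  song seek painter: 1
  seek painter seek: 1
  … (41 more, each ≤ 1)

"white song name", 2 times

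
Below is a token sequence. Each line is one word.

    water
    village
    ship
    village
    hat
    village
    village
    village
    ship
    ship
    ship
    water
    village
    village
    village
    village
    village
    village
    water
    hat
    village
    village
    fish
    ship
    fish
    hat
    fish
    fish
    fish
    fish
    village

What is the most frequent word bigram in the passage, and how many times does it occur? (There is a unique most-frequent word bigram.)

"village village", 8 times

Bigram frequencies (highest first):
  village village: 8
  fish fish: 3
  water village: 2
  village ship: 2
  hat village: 2
  ship ship: 2
  … (11 more, each ≤ 1)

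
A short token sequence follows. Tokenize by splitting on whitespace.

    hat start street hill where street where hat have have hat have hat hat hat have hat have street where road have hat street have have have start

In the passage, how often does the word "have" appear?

9

Scanning the 28 tokens for "have":
  position 9: have
  position 10: have
  position 12: have
  position 16: have
  position 18: have
  position 22: have
  position 25: have
  position 26: have
  position 27: have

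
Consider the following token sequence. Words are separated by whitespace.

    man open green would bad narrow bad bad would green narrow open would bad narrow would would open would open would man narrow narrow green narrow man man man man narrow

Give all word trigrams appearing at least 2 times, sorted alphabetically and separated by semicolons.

man man man; would bad narrow; would open would

Trigram counts meeting the condition (at least 2 times):
  man man man: 2
  would bad narrow: 2
  would open would: 2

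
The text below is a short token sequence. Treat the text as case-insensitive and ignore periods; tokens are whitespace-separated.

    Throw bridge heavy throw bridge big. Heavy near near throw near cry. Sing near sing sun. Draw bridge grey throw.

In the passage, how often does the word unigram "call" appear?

0

Scanning the 20 tokens for "call":
  (none found)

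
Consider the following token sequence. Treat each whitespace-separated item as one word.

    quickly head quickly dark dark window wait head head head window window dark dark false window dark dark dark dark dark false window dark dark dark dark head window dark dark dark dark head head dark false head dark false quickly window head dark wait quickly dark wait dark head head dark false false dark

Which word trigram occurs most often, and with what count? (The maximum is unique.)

Trigram frequencies (highest first):
  dark dark dark: 7
  window dark dark: 4
  head dark false: 3
  dark dark false: 2
  dark false window: 2
  false window dark: 2
  … (30 more, each ≤ 2)

"dark dark dark", 7 times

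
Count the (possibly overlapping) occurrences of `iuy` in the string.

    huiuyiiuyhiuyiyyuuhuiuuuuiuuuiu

3

Sliding a length-3 window over the 31 characters (29 positions):
  position 3–5: iuy
  position 7–9: iuy
  position 11–13: iuy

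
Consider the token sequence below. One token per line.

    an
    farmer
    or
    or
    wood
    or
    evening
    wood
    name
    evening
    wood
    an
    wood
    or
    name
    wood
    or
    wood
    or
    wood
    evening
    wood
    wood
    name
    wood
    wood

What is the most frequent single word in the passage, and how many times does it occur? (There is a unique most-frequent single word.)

Unigram frequencies (highest first):
  wood: 11
  or: 6
  evening: 3
  name: 3
  an: 2
  farmer: 1

"wood", 11 times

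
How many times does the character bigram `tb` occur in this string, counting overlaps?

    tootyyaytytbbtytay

Sliding a length-2 window over the 18 characters (17 positions):
  position 11–12: tb

1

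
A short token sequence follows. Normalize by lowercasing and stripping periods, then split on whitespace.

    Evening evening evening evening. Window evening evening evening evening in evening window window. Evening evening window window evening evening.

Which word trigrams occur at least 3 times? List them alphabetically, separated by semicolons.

evening evening evening; window evening evening

Trigram counts meeting the condition (at least 3 times):
  evening evening evening: 4
  window evening evening: 3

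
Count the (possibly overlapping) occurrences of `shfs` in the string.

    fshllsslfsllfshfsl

1

Sliding a length-4 window over the 18 characters (15 positions):
  position 14–17: shfs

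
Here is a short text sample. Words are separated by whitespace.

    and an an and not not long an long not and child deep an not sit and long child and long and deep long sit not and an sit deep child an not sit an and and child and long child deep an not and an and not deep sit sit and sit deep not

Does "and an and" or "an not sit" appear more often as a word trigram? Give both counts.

"an not sit" (2 vs 1)

"and an and": 1 occurrence
"an not sit": 2 occurrences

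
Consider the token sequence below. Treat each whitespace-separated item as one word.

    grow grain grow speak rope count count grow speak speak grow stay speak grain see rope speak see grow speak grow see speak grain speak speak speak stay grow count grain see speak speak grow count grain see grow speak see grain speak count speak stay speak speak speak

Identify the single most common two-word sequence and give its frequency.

Bigram frequencies (highest first):
  speak speak: 6
  grow speak: 4
  speak grow: 3
  grain see: 3
  stay speak: 2
  speak grain: 2
  … (21 more, each ≤ 2)

"speak speak", 6 times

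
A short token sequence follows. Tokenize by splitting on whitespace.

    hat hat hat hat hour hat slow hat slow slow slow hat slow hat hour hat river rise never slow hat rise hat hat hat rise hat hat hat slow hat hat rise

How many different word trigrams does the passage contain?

33 tokens → 31 trigram windows in total.
Repeated trigrams (each contributes count−1 duplicates):
  hat hat hat: 4
  hat slow hat: 3
  hat hat rise: 2
  hat hour hat: 2
  hat rise hat: 2
  rise hat hat: 2
  slow hat slow: 2
10 duplicate windows → 31 − 10 = 21 distinct.

21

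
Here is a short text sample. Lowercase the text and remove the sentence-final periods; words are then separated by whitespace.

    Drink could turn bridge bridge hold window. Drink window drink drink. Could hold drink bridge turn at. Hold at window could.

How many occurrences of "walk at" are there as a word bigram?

Scanning the 20 overlapping bigram windows for "walk at":
  (none found)

0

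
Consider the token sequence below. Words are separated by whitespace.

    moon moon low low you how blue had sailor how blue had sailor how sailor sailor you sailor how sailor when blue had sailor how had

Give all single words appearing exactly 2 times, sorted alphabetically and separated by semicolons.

Unigram counts meeting the condition (exactly 2 times):
  low: 2
  moon: 2
  you: 2

low; moon; you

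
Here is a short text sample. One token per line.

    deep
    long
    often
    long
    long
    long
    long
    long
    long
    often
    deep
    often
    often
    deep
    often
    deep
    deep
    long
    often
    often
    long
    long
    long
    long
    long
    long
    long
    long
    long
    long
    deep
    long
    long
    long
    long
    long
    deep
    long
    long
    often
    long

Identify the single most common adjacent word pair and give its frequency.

Bigram frequencies (highest first):
  long long: 19
  deep long: 4
  long often: 4
  often long: 3
  often deep: 3
  deep often: 2
  … (3 more, each ≤ 2)

"long long", 19 times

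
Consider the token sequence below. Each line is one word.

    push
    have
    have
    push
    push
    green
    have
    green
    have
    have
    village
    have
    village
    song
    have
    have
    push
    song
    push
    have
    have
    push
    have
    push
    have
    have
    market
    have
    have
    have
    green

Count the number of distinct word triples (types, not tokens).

31 tokens → 29 trigram windows in total.
Repeated trigrams (each contributes count−1 duplicates):
  have have push: 3
  push have have: 3
  have push have: 2
5 duplicate windows → 29 − 5 = 24 distinct.

24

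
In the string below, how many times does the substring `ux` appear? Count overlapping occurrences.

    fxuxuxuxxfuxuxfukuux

Sliding a length-2 window over the 20 characters (19 positions):
  position 3–4: ux
  position 5–6: ux
  position 7–8: ux
  position 11–12: ux
  position 13–14: ux
  position 19–20: ux

6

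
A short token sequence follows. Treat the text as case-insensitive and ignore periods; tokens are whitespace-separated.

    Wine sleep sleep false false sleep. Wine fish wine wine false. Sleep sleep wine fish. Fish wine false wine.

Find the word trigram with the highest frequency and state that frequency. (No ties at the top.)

Trigram frequencies (highest first):
  sleep wine fish: 2
  wine sleep sleep: 1
  sleep sleep false: 1
  sleep false false: 1
  false false sleep: 1
  false sleep wine: 1
  … (10 more, each ≤ 1)

"sleep wine fish", 2 times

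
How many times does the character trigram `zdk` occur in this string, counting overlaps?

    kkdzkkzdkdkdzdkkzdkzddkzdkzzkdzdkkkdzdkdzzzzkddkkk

6

Sliding a length-3 window over the 50 characters (48 positions):
  position 7–9: zdk
  position 13–15: zdk
  position 17–19: zdk
  position 24–26: zdk
  position 31–33: zdk
  position 37–39: zdk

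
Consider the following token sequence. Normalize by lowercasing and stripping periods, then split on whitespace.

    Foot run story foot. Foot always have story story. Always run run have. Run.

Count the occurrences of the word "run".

4

Scanning the 14 tokens for "run":
  position 2: run
  position 11: run
  position 12: run
  position 14: run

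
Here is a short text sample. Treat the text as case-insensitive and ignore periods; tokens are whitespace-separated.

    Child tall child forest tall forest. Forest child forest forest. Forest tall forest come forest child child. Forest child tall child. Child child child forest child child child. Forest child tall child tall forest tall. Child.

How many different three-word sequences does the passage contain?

23

36 tokens → 34 trigram windows in total.
Repeated trigrams (each contributes count−1 duplicates):
  child child child: 3
  child child forest: 3
  child forest child: 3
  child tall child: 3
  forest child child: 2
  forest child tall: 2
  forest tall forest: 2
11 duplicate windows → 34 − 11 = 23 distinct.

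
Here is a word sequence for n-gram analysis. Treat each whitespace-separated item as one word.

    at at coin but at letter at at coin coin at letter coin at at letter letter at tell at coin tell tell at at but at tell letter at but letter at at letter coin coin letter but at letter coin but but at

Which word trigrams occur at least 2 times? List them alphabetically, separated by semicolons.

at at coin; at at letter; at letter coin; but at letter; letter at at

Trigram counts meeting the condition (at least 2 times):
  at at coin: 2
  at at letter: 2
  at letter coin: 3
  but at letter: 2
  letter at at: 2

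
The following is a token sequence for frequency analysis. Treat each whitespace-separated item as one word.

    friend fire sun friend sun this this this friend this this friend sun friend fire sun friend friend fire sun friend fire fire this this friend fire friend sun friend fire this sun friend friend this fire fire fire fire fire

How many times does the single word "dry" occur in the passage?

Scanning the 41 tokens for "dry":
  (none found)

0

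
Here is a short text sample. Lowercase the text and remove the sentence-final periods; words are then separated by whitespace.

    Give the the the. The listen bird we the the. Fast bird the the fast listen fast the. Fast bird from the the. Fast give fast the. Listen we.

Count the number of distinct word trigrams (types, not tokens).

29 tokens → 27 trigram windows in total.
Repeated trigrams (each contributes count−1 duplicates):
  the the fast: 3
  the fast bird: 2
  the the the: 2
4 duplicate windows → 27 − 4 = 23 distinct.

23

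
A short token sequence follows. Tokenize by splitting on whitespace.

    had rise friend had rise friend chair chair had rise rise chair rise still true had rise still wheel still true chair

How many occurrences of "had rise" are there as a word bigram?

4

Scanning the 21 overlapping bigram windows for "had rise":
  position 1–2: had rise
  position 4–5: had rise
  position 9–10: had rise
  position 16–17: had rise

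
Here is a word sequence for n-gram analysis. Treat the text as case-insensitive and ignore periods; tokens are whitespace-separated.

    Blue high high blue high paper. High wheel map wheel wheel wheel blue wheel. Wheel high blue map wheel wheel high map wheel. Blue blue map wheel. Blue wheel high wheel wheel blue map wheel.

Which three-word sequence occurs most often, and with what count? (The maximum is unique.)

"blue map wheel", 3 times

Trigram frequencies (highest first):
  blue map wheel: 3
  map wheel wheel: 2
  wheel wheel blue: 2
  wheel blue wheel: 2
  wheel wheel high: 2
  map wheel blue: 2
  … (20 more, each ≤ 1)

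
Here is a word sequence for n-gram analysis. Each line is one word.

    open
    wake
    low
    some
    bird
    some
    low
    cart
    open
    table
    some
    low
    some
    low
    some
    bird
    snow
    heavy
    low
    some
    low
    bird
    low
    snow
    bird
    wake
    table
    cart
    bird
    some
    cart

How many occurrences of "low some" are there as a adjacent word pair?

Scanning the 30 overlapping bigram windows for "low some":
  position 3–4: low some
  position 12–13: low some
  position 14–15: low some
  position 19–20: low some

4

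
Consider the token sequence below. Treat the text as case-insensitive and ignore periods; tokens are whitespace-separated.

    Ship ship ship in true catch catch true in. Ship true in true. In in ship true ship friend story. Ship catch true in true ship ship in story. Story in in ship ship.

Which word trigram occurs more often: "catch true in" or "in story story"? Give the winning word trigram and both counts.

"catch true in" (2 vs 1)

"catch true in": 2 occurrences
"in story story": 1 occurrence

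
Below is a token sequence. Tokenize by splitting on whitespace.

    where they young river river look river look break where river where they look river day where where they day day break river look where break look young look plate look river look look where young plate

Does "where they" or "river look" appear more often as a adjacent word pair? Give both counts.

"where they": 3 occurrences
"river look": 4 occurrences

"river look" (4 vs 3)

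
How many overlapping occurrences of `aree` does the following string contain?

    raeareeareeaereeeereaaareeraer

Sliding a length-4 window over the 30 characters (27 positions):
  position 4–7: aree
  position 8–11: aree
  position 23–26: aree

3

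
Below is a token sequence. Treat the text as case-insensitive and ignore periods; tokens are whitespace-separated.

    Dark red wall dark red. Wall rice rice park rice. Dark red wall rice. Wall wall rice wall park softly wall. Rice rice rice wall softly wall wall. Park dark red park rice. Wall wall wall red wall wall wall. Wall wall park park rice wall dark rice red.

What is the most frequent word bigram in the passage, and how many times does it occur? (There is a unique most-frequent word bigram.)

Bigram frequencies (highest first):
  wall wall: 8
  rice wall: 5
  dark red: 4
  red wall: 4
  wall rice: 4
  rice rice: 3
  … (14 more, each ≤ 3)

"wall wall", 8 times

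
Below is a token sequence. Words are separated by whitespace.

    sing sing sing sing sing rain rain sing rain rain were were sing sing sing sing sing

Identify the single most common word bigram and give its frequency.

"sing sing", 8 times

Bigram frequencies (highest first):
  sing sing: 8
  sing rain: 2
  rain rain: 2
  rain sing: 1
  rain were: 1
  were were: 1
  … (1 more, each ≤ 1)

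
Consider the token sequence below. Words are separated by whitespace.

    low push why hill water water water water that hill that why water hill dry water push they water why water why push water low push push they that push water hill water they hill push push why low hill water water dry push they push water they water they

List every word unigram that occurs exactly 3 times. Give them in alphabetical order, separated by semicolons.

Unigram counts meeting the condition (exactly 3 times):
  low: 3
  that: 3

low; that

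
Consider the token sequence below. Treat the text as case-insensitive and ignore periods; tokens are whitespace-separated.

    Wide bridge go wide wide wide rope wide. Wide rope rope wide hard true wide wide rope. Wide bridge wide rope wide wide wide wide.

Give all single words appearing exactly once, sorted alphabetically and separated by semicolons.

Unigram counts meeting the condition (exactly once):
  go: 1
  hard: 1
  true: 1

go; hard; true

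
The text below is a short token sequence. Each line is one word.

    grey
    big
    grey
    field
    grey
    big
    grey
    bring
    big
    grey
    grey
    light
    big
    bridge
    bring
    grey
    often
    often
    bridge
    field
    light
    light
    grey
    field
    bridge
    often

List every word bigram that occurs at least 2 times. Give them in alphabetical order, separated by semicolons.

big grey; grey big; grey field

Bigram counts meeting the condition (at least 2 times):
  big grey: 3
  grey big: 2
  grey field: 2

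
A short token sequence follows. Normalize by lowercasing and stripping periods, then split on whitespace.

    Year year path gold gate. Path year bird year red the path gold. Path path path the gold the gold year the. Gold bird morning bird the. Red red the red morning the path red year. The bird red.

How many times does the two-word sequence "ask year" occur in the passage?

0

Scanning the 38 overlapping bigram windows for "ask year":
  (none found)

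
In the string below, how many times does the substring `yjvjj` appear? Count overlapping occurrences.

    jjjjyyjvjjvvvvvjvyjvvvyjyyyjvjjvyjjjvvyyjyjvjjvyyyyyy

Sliding a length-5 window over the 53 characters (49 positions):
  position 6–10: yjvjj
  position 27–31: yjvjj
  position 42–46: yjvjj

3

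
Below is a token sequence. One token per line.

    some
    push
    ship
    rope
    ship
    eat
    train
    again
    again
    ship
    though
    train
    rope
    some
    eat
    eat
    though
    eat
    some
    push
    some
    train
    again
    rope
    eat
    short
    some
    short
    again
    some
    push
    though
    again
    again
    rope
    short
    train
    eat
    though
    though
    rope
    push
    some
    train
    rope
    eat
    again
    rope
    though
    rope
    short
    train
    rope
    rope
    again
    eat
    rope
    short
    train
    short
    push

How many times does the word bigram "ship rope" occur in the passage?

1

Scanning the 60 overlapping bigram windows for "ship rope":
  position 3–4: ship rope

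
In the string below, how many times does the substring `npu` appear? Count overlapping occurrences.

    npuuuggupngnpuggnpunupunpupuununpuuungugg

5

Sliding a length-3 window over the 41 characters (39 positions):
  position 1–3: npu
  position 12–14: npu
  position 17–19: npu
  position 24–26: npu
  position 32–34: npu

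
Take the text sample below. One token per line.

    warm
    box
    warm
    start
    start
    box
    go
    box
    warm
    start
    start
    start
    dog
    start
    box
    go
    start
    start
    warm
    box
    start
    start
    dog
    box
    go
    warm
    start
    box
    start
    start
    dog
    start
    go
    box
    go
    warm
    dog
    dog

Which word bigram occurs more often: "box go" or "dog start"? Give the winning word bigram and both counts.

"box go" (4 vs 2)

"box go": 4 occurrences
"dog start": 2 occurrences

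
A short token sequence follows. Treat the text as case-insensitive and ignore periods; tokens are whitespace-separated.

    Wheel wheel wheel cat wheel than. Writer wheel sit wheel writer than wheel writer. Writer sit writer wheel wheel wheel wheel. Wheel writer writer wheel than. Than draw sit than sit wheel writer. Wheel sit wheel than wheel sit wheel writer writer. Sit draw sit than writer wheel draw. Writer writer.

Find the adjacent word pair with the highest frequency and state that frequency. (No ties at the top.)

Bigram frequencies (highest first):
  wheel wheel: 6
  writer wheel: 5
  wheel writer: 5
  sit wheel: 4
  writer writer: 4
  wheel than: 3
  … (16 more, each ≤ 3)

"wheel wheel", 6 times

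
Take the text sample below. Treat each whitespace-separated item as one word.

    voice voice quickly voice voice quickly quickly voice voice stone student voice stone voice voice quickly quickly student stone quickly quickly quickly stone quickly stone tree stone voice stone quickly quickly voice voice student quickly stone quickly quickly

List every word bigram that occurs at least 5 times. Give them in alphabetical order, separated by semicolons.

quickly quickly; voice voice

Bigram counts meeting the condition (at least 5 times):
  quickly quickly: 6
  voice voice: 5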